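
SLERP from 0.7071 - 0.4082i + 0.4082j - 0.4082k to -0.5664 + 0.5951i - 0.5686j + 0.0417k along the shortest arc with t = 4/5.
0.6057 - 0.567i + 0.5455j - 0.1184k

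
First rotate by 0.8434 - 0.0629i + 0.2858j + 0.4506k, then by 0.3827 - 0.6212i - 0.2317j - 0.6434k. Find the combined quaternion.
0.6398 - 0.4685i + 0.2343j - 0.5623k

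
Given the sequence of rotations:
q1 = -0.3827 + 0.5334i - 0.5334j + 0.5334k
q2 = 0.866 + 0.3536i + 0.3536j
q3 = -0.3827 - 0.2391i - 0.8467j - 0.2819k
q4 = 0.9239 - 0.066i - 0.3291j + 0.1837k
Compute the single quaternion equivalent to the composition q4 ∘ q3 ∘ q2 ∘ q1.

q2 · q1 = -0.3314 + 0.5152i - 0.7859j + 0.0847k
q3 · q2 · q1 = -0.3915 - 0.4112i + 0.4564j + 0.6851k
q4 · q3 · q2 · q1 = -0.3645 - 0.6634i + 0.5202j + 0.3956k
-0.3645 - 0.6634i + 0.5202j + 0.3956k


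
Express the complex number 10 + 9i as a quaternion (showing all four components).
10 + 9i + 0j + 0k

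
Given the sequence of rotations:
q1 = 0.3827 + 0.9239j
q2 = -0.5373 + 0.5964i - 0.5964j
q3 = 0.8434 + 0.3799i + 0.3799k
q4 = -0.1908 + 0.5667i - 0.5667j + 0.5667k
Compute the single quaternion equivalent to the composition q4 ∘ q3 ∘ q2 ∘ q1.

q2 · q1 = 0.3454 + 0.2282i - 0.7247j + 0.551k
q3 · q2 · q1 = -0.0047 + 0.599i - 0.7338j + 0.3206k
q4 · q3 · q2 · q1 = -0.9361 + 0.1172i + 0.3004j - 0.1402k
-0.9361 + 0.1172i + 0.3004j - 0.1402k


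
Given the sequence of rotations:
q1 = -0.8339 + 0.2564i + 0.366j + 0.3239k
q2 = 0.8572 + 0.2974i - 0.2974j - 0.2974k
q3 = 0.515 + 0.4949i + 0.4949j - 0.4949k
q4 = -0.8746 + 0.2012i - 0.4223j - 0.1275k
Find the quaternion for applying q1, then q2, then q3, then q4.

q2 · q1 = -0.5859 - 0.0157i + 0.3892j + 0.7108k
q3 · q2 · q1 = -0.1348 + 0.2463i - 0.4335j + 0.8564k
q4 · q3 · q2 · q1 = -0.0055 - 0.6595i + 0.2324j - 0.715k
-0.0055 - 0.6595i + 0.2324j - 0.715k


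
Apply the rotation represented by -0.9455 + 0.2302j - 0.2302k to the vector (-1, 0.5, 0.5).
(-1.223, -0.041, -0.041)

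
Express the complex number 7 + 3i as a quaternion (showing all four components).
7 + 3i + 0j + 0k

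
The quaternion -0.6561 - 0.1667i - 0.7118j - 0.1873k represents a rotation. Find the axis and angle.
axis = (-0.2209, -0.9432, -0.2482), θ = 262°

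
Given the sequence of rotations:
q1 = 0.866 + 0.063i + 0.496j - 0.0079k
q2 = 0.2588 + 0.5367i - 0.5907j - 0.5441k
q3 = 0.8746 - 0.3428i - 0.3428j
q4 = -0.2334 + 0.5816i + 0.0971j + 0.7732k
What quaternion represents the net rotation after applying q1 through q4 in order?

q2 · q1 = 0.479 + 0.7556i - 0.4132j - 0.1698k
q3 · q2 · q1 = 0.5363 + 0.5549i - 0.5838j + 0.2522k
q4 · q3 · q2 · q1 = -0.5862 + 0.6583i + 0.4707j - 0.0376k
-0.5862 + 0.6583i + 0.4707j - 0.0376k


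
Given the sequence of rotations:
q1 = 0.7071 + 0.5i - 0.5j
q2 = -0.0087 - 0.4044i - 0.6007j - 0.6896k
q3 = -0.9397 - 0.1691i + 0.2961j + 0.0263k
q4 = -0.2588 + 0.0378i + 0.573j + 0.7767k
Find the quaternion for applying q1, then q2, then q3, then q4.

q2 · q1 = -0.1043 - 0.6351i - 0.7652j + 0.0149k
q3 · q2 · q1 = 0.2168 + 0.639i + 0.674j + 0.3007k
q4 · q3 · q2 · q1 = -0.7 - 0.5084i + 0.4347j - 0.2501k
-0.7 - 0.5084i + 0.4347j - 0.2501k


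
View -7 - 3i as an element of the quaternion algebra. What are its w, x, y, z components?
-7 - 3i + 0j + 0k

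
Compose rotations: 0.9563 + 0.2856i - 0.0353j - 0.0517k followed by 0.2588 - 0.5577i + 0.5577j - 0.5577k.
0.3976 - 0.5079i + 0.3361j - 0.6863k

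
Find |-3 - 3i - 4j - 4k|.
√50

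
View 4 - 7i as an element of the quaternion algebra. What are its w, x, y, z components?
4 - 7i + 0j + 0k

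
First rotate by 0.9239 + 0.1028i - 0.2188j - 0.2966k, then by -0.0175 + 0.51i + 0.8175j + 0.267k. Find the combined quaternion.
0.1895 + 0.2853i + 0.9378j + 0.0562k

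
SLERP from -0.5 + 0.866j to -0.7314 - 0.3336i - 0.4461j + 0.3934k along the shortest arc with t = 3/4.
0.4825 + 0.3063i + 0.7369j - 0.3612k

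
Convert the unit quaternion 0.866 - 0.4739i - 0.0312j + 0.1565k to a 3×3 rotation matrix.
[[0.9491, -0.2415, -0.2024], [0.3006, 0.5019, 0.811], [-0.0943, -0.8306, 0.5489]]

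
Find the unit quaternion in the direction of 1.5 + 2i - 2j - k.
0.4472 + 0.5963i - 0.5963j - 0.2981k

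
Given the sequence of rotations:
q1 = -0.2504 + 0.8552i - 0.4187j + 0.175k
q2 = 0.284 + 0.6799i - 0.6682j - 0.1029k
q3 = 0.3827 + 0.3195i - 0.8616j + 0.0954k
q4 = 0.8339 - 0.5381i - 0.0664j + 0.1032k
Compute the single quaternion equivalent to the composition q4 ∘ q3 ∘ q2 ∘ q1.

q2 · q1 = -0.9143 - 0.0874i - 0.1586j + 0.3622k
q3 · q2 · q1 = -0.4932 - 0.6225i + 0.603j - 0.0746k
q4 · q3 · q2 · q1 = -0.6985 - 0.311i + 0.4312j - 0.4789k
-0.6985 - 0.311i + 0.4312j - 0.4789k


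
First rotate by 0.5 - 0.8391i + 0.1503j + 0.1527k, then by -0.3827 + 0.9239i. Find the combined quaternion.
0.5839 + 0.7831i - 0.1986j + 0.0804k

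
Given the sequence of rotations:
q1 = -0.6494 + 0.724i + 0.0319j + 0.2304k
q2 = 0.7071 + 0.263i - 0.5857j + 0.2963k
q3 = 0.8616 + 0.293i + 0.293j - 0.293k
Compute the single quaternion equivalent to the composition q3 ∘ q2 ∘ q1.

q2 · q1 = -0.6992 + 0.1968i + 0.5568j + 0.4029k
q3 · q2 · q1 = -0.7052 + 0.2459i + 0.0992j + 0.6575k
-0.7052 + 0.2459i + 0.0992j + 0.6575k


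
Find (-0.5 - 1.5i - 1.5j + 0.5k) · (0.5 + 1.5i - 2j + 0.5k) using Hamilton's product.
-1.25 - 1.25i + 1.75j + 5.25k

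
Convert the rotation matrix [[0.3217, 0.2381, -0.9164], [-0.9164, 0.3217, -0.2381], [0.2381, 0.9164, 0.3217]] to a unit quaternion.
0.7009 + 0.4118i - 0.4118j - 0.4118k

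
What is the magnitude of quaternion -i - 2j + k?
√6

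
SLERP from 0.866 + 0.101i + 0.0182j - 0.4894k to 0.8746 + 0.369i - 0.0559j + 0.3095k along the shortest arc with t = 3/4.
0.9398 + 0.3218i - 0.0393j + 0.1077k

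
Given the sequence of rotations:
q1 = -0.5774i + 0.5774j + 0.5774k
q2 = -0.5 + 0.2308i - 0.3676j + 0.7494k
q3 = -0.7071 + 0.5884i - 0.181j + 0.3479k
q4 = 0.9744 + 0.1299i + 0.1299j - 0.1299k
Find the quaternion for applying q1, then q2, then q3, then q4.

q2 · q1 = -0.0872 - 0.3563i - 0.8547j - 0.3677k
q3 · q2 · q1 = 0.2445 + 0.5645i + 0.7125j - 0.3377k
q4 · q3 · q2 · q1 = 0.0285 + 0.6305i + 0.6966j - 0.3416k
0.0285 + 0.6305i + 0.6966j - 0.3416k


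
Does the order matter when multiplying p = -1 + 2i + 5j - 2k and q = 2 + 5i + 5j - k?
Yes: pq = -39 + 4i - 3j - 18k ≠ -39 - 6i + 13j + 12k = qp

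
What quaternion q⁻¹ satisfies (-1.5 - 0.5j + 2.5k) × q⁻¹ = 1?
-0.1714 + 0.0571j - 0.2857k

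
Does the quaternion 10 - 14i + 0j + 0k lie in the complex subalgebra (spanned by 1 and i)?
Yes. The quaternion 10 - 14i has j- and k-coefficients y = z = 0, so it lies in the complex subalgebra spanned by 1 and i.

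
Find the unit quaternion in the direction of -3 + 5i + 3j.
-0.4575 + 0.7625i + 0.4575j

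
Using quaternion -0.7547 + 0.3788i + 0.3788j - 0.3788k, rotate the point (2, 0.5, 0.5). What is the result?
(0.28, 2.073, 0.353)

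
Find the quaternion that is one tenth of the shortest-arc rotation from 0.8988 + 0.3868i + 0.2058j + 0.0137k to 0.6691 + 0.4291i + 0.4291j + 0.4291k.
0.8865 + 0.3963i + 0.2319j + 0.0574k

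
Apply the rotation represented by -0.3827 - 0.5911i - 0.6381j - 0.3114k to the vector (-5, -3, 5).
(2.776, -5.56, -4.514)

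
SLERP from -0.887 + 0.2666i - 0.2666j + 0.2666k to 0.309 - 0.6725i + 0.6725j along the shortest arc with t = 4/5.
-0.4615 + 0.6258i - 0.6258j + 0.0607k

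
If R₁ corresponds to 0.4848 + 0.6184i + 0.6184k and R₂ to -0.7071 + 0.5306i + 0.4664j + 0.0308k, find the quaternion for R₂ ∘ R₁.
-0.69 + 0.1084i - 0.083j - 0.7108k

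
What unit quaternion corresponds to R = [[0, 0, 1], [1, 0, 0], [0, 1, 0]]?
0.5 + 0.5i + 0.5j + 0.5k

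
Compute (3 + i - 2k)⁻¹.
0.2143 - 0.0714i + 0.1429k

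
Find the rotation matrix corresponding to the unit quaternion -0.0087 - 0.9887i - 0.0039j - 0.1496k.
[[0.9552, 0.0051, 0.2959], [0.0103, -0.9998, -0.016], [0.2958, 0.0184, -0.9551]]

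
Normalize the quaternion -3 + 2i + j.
-0.8018 + 0.5345i + 0.2673j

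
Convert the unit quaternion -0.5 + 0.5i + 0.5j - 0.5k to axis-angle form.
axis = (√3/3, √3/3, -√3/3), θ = 4π/3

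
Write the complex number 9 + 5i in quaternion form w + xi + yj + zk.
9 + 5i + 0j + 0k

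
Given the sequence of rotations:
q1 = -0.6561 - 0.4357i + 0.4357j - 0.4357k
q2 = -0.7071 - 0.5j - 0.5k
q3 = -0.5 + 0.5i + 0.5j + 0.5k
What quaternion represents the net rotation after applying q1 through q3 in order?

q2 · q1 = 0.4639 + 0.7438i + 0.2378j + 0.4183k
q3 · q2 · q1 = -0.9319 - 0.0497i + 0.2758j - 0.2302k
-0.9319 - 0.0497i + 0.2758j - 0.2302k


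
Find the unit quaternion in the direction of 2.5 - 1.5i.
0.8575 - 0.5145i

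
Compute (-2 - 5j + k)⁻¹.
-0.0667 + 0.1667j - 0.0333k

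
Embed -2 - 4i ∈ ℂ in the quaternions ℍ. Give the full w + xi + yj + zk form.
-2 - 4i + 0j + 0k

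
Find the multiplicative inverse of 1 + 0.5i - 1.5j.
0.2857 - 0.1429i + 0.4286j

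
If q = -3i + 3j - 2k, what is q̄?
3i - 3j + 2k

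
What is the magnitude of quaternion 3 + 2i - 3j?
√22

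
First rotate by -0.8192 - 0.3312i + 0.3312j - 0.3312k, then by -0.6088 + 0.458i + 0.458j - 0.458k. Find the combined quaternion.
0.347 - 0.1736i - 0.2734j + 0.8802k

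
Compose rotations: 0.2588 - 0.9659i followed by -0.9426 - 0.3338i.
-0.5664 + 0.8241i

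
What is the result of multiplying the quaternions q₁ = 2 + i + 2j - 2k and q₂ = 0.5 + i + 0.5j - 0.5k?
-2 + 2.5i + 0.5j - 3.5k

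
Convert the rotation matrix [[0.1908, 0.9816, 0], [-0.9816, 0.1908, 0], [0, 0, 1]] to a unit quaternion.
0.7716 - 0.6361k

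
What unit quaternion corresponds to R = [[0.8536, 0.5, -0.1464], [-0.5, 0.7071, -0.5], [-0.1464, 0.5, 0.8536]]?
0.9239 + 0.2706i - 0.2706k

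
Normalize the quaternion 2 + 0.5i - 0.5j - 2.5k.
0.61 + 0.1525i - 0.1525j - 0.7625k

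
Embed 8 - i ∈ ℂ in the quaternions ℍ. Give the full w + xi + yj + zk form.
8 - i + 0j + 0k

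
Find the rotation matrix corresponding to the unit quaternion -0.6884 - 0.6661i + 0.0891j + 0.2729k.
[[0.8352, 0.257, -0.4862], [-0.4944, -0.0363, -0.8685], [-0.2409, 0.9657, 0.0967]]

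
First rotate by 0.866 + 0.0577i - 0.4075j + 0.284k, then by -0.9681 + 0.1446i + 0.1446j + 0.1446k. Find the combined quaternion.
-0.8289 + 0.1694i + 0.487j - 0.217k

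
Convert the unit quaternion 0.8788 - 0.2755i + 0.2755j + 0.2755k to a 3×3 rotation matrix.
[[0.6964, -0.636, 0.3324], [0.3324, 0.6964, 0.636], [-0.636, -0.3324, 0.6964]]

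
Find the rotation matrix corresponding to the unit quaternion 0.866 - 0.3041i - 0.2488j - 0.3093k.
[[0.6849, 0.687, -0.2428], [-0.3844, 0.6237, 0.6806], [0.619, -0.3728, 0.6912]]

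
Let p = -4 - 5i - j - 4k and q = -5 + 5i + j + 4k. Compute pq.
62 + 5i + j + 4k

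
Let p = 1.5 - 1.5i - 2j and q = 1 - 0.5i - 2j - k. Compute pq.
-3.25 - 0.25i - 6.5j + 0.5k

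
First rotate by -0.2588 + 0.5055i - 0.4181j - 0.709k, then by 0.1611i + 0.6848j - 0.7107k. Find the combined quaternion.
-0.299 - 0.8244i - 0.4223j - 0.2296k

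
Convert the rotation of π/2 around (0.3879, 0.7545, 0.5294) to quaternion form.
0.7071 + 0.2743i + 0.5335j + 0.3743k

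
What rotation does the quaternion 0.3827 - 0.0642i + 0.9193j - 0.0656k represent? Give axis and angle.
axis = (-0.0695, 0.9951, -0.071), θ = 3π/4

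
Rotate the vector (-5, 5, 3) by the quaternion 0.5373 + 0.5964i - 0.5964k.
(-0.373, -0.832, 7.627)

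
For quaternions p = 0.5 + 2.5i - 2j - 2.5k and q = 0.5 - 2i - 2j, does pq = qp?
No: pq = 1.25 - 4.75i + 3j - 10.25k ≠ 1.25 + 5.25i - 7j + 7.75k = qp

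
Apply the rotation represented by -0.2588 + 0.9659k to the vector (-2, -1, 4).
(1.232, 1.866, 4)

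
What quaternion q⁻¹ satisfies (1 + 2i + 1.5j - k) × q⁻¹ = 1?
0.1212 - 0.2424i - 0.1818j + 0.1212k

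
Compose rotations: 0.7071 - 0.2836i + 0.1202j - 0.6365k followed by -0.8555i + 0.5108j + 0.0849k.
-0.25 - 0.9403i - 0.2074j + 0.1021k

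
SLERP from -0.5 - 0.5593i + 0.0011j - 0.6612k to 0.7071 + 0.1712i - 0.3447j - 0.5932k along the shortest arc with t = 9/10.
-0.7684 - 0.2522i + 0.3379j + 0.4814k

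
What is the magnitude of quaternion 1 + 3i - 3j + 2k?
√23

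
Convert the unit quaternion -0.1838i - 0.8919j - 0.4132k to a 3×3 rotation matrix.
[[-0.9324, 0.3279, 0.1519], [0.3279, 0.591, 0.7371], [0.1519, 0.7371, -0.6585]]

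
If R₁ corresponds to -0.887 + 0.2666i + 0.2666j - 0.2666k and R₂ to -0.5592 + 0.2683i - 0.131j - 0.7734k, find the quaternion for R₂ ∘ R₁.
0.2532 - 0.146i - 0.1675j + 0.9415k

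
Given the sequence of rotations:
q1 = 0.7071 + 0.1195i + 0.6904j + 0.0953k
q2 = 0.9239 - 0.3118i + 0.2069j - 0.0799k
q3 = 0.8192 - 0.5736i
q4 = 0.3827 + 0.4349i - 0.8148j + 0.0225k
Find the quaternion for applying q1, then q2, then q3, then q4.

q2 · q1 = 0.5553 - 0.0352i + 0.8043j - 0.2084k
q3 · q2 · q1 = 0.4347 - 0.3474i + 0.5393j - 0.6321k
q4 · q3 · q2 · q1 = 0.7711 + 0.559i + 0.1193j - 0.2806k
0.7711 + 0.559i + 0.1193j - 0.2806k


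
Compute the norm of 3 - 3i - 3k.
√27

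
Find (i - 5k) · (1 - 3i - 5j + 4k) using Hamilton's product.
23 - 24i + 11j - 10k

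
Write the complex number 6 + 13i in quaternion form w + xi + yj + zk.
6 + 13i + 0j + 0k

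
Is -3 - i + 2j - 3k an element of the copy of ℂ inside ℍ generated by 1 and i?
No. The quaternion -3 - i + 2j - 3k has j-coefficient y = 2 and k-coefficient z = -3, not both zero, so it does not lie in the complex subalgebra spanned by 1 and i.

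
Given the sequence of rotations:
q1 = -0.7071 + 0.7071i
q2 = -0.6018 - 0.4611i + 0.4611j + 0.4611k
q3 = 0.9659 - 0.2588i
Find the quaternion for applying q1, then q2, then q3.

q2 · q1 = 0.7516 - 0.0995i - 0.6521k
q3 · q2 · q1 = 0.7002 - 0.2906i - 0.1688j - 0.6299k
0.7002 - 0.2906i - 0.1688j - 0.6299k


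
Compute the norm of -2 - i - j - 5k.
√31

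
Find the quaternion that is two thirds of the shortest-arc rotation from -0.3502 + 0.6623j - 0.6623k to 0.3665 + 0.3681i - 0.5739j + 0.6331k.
-0.367 - 0.2488i + 0.6135j - 0.6535k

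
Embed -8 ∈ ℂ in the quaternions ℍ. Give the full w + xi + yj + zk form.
-8 + 0i + 0j + 0k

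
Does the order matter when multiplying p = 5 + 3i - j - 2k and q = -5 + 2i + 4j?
Yes: pq = -27 + 3i + 21j + 24k ≠ -27 - 13i + 29j - 4k = qp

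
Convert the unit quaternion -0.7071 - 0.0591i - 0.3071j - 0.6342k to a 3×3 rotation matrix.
[[0.007, -0.8606, 0.5093], [0.9332, 0.1886, 0.3059], [-0.3593, 0.4731, 0.8044]]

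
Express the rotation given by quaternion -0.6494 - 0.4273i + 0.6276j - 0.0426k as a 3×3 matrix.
[[0.2086, -0.5917, -0.7787], [-0.481, 0.6312, -0.6084], [0.8515, 0.5015, -0.1529]]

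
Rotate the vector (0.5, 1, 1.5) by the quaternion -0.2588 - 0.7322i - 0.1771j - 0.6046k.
(1.515, -0.764, 0.788)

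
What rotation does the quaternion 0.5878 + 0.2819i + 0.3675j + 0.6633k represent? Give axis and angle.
axis = (0.3485, 0.4543, 0.8199), θ = 108°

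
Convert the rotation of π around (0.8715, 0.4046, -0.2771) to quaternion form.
0.8715i + 0.4046j - 0.2771k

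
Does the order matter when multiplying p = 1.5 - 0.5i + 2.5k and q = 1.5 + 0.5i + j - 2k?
Yes: pq = 7.5 - 2.5i + 1.75j + 0.25k ≠ 7.5 + 2.5i + 1.25j + 1.25k = qp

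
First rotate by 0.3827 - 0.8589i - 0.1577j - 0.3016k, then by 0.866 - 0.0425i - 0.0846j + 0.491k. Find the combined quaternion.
0.4297 - 0.6571i - 0.6035j - 0.1392k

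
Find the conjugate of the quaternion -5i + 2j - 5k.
5i - 2j + 5k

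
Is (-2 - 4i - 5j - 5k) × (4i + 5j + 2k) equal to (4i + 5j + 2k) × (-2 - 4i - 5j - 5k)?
No: pq = 51 + 7i - 22j - 4k ≠ 51 - 23i + 2j - 4k = qp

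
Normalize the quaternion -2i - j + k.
-0.8165i - 0.4082j + 0.4082k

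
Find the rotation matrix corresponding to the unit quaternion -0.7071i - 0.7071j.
[[0, 1, 0], [1, 0, 0], [0, 0, -1]]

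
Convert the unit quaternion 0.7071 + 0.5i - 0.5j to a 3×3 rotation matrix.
[[0.5, -0.5, -0.7071], [-0.5, 0.5, -0.7071], [0.7071, 0.7071, 0]]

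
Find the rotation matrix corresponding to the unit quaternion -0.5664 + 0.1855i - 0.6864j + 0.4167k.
[[-0.2896, 0.2174, 0.9321], [-0.7267, 0.5839, -0.3619], [-0.623, -0.7822, -0.0111]]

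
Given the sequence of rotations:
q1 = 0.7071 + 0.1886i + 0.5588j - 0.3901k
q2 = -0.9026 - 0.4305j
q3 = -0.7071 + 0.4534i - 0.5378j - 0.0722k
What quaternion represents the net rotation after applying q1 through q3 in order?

q2 · q1 = -0.3977 - 0.0023i - 0.8088j + 0.4333k
q3 · q2 · q1 = -0.1214 - 0.4701i + 0.5895j - 0.6456k
-0.1214 - 0.4701i + 0.5895j - 0.6456k


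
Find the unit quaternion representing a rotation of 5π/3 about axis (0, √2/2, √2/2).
-0.866 + 0.3536j + 0.3536k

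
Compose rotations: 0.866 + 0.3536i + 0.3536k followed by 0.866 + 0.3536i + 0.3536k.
0.4999 + 0.6124i + 0.6124k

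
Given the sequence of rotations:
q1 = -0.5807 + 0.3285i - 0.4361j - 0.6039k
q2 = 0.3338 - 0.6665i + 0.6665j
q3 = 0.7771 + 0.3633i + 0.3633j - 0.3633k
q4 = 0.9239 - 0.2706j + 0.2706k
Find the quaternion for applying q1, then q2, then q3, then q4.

q2 · q1 = 0.3158 + 0.0942i - 0.9351j - 0.1299k
q3 · q2 · q1 = 0.5037 - 0.199i - 0.599j - 0.5896k
q4 · q3 · q2 · q1 = 0.4628 + 0.1378i - 0.7436j - 0.4623k
0.4628 + 0.1378i - 0.7436j - 0.4623k


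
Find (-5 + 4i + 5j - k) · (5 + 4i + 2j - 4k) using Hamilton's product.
-55 - 18i + 27j + 3k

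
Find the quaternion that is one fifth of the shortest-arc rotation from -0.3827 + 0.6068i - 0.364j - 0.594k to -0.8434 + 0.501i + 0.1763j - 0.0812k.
-0.5162 + 0.6266i - 0.2664j - 0.5195k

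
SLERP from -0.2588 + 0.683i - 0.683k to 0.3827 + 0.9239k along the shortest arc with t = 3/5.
-0.3566 + 0.2963i - 0.8861k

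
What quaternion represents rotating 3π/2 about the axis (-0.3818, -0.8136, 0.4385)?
-0.7071 - 0.27i - 0.5753j + 0.3101k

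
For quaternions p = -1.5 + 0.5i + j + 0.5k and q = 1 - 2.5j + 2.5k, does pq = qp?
No: pq = -0.25 + 4.25i + 3.5j - 4.5k ≠ -0.25 - 3.25i + 6j - 2k = qp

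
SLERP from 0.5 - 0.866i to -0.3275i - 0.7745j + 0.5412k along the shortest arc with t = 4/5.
0.1324 - 0.5214i - 0.691j + 0.4828k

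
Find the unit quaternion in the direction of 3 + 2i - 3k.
0.6396 + 0.4264i - 0.6396k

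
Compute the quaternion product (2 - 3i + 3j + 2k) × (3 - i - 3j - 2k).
16 - 11i - 5j + 14k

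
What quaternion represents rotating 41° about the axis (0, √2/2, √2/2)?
0.9367 + 0.2476j + 0.2476k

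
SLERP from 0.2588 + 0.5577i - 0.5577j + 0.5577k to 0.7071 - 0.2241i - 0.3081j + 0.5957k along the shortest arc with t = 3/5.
0.5905 + 0.1066i - 0.4616j + 0.6534k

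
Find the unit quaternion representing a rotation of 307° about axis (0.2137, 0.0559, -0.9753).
-0.8949 + 0.0954i + 0.0249j - 0.4352k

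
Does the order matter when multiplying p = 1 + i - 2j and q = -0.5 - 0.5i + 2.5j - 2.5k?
Yes: pq = 5 + 4i + 6j - k ≠ 5 - 6i + j - 4k = qp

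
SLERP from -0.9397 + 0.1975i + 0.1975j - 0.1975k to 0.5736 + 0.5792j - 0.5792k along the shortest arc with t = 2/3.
-0.8497 + 0.0844i - 0.368j + 0.368k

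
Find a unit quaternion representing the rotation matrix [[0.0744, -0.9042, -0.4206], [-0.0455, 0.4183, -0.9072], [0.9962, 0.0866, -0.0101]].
0.6088 + 0.4081i - 0.5818j + 0.3526k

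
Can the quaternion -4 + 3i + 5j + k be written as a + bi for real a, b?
No. The quaternion -4 + 3i + 5j + k has j-coefficient y = 5 and k-coefficient z = 1, not both zero, so it does not lie in the complex subalgebra spanned by 1 and i.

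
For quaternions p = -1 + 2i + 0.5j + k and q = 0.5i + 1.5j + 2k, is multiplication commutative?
No: pq = -3.75 - i - 5j + 0.75k ≠ -3.75 + 2j - 4.75k = qp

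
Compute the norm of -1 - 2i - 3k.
√14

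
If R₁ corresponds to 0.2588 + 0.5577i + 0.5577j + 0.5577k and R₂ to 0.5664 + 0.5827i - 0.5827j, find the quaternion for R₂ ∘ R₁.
0.1466 + 0.1417i - 0.1599j + 0.9658k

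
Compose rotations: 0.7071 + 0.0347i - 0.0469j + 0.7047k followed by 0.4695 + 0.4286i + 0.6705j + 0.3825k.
0.079 + 0.8098i + 0.1633j + 0.558k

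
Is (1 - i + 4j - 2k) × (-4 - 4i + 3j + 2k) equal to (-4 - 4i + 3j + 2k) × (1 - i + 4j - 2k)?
No: pq = -16 + 14i - 3j + 23k ≠ -16 - 14i - 23j - 3k = qp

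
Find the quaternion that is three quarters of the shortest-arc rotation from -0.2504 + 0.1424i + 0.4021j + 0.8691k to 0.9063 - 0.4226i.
-0.8571 + 0.4081i + 0.132j + 0.2853k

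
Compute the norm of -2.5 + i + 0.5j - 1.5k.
3.122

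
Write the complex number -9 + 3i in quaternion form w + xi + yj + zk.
-9 + 3i + 0j + 0k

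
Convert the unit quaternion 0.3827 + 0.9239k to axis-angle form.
axis = (0, 0, 1), θ = 3π/4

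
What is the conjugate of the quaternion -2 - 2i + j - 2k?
-2 + 2i - j + 2k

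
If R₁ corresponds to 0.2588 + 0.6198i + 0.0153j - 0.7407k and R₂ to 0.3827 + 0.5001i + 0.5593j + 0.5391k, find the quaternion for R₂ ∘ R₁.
0.1798 - 0.0559i + 0.8552j - 0.4829k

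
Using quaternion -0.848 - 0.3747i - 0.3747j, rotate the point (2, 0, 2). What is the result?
(2.709, -0.709, -0.394)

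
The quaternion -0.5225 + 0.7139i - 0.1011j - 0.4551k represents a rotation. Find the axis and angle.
axis = (0.8373, -0.1186, -0.5338), θ = 243°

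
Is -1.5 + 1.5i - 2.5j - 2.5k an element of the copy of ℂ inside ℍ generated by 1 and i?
No. The quaternion -1.5 + 1.5i - 2.5j - 2.5k has j-coefficient y = -2.5 and k-coefficient z = -2.5, not both zero, so it does not lie in the complex subalgebra spanned by 1 and i.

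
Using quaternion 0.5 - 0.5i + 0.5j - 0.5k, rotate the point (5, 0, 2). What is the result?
(2, -5, 0)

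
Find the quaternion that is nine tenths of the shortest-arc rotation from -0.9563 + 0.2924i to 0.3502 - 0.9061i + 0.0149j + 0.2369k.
-0.4351 + 0.8731i - 0.0138j - 0.2194k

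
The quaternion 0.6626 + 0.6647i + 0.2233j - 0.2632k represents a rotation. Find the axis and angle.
axis = (0.8875, 0.2981, -0.3514), θ = 97°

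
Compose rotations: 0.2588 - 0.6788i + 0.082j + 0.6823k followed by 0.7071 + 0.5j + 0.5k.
-0.1992 - 0.1798i - 0.152j + 0.9513k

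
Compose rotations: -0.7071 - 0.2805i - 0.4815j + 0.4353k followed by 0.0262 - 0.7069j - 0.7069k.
-0.0512 - 0.6554i + 0.6855j + 0.313k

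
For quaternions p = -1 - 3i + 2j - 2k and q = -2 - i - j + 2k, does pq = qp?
No: pq = 5 + 9i + 5j + 7k ≠ 5 + 5i - 11j - 3k = qp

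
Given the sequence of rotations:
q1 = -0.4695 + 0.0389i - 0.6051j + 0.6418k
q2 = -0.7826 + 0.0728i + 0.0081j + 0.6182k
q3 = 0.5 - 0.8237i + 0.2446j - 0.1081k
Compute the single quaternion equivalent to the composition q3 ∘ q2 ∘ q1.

q2 · q1 = -0.0273 + 0.3146i + 0.4471j - 0.8369k
q3 · q2 · q1 = 0.0457 + 0.0234i - 0.5065j - 0.8607k
0.0457 + 0.0234i - 0.5065j - 0.8607k


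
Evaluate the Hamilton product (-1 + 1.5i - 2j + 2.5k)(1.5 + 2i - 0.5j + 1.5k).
-9.25 - 1.5i + 0.25j + 5.5k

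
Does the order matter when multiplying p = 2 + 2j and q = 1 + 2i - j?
Yes: pq = 4 + 4i - 4k ≠ 4 + 4i + 4k = qp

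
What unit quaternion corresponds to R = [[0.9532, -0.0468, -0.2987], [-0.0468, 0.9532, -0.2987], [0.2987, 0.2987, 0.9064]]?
0.9763 + 0.153i - 0.153j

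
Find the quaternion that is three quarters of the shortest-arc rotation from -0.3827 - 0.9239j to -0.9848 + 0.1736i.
-0.9456 + 0.1454i - 0.291j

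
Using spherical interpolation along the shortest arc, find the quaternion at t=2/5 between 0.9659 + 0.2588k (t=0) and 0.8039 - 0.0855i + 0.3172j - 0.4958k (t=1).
0.9878 - 0.0381i + 0.1414j - 0.0523k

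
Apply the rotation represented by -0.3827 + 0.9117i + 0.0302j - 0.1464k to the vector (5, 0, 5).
(3.326, 4.28, -4.54)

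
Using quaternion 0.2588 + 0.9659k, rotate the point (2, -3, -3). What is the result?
(-0.232, 3.598, -3)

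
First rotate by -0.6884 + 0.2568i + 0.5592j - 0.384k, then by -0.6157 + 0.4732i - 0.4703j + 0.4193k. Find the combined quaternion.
0.7263 - 0.5377i + 0.2688j + 0.3332k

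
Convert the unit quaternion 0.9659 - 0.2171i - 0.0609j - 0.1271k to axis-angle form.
axis = (-0.8388, -0.2353, -0.491), θ = π/6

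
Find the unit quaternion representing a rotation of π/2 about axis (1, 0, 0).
0.7071 + 0.7071i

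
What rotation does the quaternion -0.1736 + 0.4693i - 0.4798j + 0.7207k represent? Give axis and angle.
axis = (0.4765, -0.4872, 0.7318), θ = 200°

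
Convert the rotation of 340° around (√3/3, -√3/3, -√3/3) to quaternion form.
-0.9848 + 0.1003i - 0.1003j - 0.1003k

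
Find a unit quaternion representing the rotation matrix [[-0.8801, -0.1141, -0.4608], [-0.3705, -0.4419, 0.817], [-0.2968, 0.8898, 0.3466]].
-0.0785 - 0.2319i + 0.5224j + 0.8168k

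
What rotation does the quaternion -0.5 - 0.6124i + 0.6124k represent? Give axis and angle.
axis = (-√2/2, 0, √2/2), θ = 4π/3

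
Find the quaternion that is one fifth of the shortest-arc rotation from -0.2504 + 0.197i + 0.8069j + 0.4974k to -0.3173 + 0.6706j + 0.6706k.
-0.2658 + 0.1585i + 0.7853j + 0.5363k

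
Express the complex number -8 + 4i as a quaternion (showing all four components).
-8 + 4i + 0j + 0k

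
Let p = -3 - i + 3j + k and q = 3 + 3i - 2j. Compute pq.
-10i + 18j - 4k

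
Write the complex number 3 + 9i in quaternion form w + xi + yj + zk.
3 + 9i + 0j + 0k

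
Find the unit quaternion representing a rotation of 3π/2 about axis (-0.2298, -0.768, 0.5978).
-0.7071 - 0.1625i - 0.5431j + 0.4227k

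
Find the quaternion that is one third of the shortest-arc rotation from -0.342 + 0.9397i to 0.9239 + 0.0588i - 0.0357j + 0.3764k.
-0.6749 + 0.7191i + 0.0156j - 0.1645k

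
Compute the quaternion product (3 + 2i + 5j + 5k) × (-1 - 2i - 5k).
26 - 33i - 5j - 10k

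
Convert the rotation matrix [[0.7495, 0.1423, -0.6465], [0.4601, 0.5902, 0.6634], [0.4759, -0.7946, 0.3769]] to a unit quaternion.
0.8241 - 0.4423i - 0.3405j + 0.0964k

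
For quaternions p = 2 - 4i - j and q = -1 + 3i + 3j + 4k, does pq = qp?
No: pq = 13 + 6i + 23j - k ≠ 13 + 14i - 9j + 17k = qp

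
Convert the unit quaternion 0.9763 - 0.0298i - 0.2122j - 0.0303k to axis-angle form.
axis = (-0.1377, -0.9805, -0.14), θ = 25°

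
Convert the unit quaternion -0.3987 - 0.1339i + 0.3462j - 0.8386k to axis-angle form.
axis = (-0.146, 0.3775, -0.9144), θ = 227°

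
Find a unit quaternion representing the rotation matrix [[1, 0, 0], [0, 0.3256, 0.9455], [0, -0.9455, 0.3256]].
0.8141 - 0.5807i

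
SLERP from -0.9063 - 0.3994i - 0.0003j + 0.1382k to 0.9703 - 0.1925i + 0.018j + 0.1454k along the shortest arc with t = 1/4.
-0.9637 - 0.2581i - 0.0051j + 0.0682k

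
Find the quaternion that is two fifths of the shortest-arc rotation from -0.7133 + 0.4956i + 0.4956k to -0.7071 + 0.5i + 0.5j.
-0.7574 + 0.53i + 0.2154j + 0.3147k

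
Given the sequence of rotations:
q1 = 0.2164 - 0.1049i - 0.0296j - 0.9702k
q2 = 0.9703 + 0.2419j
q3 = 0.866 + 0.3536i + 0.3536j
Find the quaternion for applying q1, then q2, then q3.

q2 · q1 = 0.2171 - 0.3365i + 0.0236j - 0.916k
q3 · q2 · q1 = 0.2987 - 0.5385i + 0.4211j - 0.6659k
0.2987 - 0.5385i + 0.4211j - 0.6659k


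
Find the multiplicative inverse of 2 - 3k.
0.1538 + 0.2308k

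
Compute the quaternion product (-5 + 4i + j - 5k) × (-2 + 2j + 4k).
28 + 6i - 28j - 2k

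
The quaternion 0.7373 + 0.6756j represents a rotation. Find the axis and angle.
axis = (0, 1, 0), θ = 85°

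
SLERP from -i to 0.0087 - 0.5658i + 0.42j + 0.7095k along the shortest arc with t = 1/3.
0.0034 - 0.9482i + 0.1617j + 0.2732k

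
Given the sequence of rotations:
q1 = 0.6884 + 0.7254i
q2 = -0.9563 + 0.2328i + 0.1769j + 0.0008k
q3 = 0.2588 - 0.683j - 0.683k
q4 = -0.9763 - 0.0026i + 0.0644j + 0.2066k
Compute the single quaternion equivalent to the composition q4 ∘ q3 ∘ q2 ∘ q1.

q2 · q1 = -0.8272 - 0.5334i + 0.1224j - 0.1278k
q3 · q2 · q1 = -0.2178 + 0.0328i + 0.961j + 0.1676k
q4 · q3 · q2 · q1 = 0.1162 - 0.2192i - 0.945j - 0.2132k
0.1162 - 0.2192i - 0.945j - 0.2132k


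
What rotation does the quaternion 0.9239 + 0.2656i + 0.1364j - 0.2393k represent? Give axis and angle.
axis = (0.6941, 0.3565, -0.6254), θ = π/4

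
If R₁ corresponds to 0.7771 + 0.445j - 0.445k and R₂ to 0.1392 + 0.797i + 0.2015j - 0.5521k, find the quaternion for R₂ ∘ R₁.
-0.2272 + 0.7754i + 0.5732j - 0.1363k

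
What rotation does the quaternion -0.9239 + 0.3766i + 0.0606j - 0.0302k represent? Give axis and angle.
axis = (0.9842, 0.1584, -0.0789), θ = 7π/4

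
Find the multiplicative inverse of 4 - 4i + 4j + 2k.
0.0769 + 0.0769i - 0.0769j - 0.0385k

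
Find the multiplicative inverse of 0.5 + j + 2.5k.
0.0667 - 0.1333j - 0.3333k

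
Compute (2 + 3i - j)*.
2 - 3i + j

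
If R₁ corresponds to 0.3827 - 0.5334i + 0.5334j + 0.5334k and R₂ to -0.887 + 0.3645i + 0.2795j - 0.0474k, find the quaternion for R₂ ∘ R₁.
-0.2688 + 0.787i - 0.5353j - 0.1478k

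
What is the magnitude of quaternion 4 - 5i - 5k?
√66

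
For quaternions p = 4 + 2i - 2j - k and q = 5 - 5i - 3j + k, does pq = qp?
No: pq = 25 - 15i - 19j - 17k ≠ 25 - 5i - 25j + 15k = qp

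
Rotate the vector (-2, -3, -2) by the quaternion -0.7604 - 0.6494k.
(2.65, -2.445, -2)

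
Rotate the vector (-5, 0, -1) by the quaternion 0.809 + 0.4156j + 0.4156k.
(-2.218, -3.708, 2.708)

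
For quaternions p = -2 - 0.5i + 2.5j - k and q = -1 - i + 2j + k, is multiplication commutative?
No: pq = -2.5 + 7i - 5j + 0.5k ≠ -2.5 - 2i - 8j - 2.5k = qp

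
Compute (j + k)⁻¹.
-0.5j - 0.5k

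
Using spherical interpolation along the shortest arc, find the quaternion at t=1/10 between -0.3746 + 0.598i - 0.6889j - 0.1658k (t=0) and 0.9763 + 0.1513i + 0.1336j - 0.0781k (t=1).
-0.4806 + 0.5468i - 0.6696j - 0.1469k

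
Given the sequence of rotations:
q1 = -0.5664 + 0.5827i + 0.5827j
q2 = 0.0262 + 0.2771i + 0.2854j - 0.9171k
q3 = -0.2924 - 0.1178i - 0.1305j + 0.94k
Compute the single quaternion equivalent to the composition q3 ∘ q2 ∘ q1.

q2 · q1 = -0.3426 + 0.3927i - 0.6808j + 0.5146k
q3 · q2 · q1 = -0.4261 + 0.4983i + 0.6735j - 0.3411k
-0.4261 + 0.4983i + 0.6735j - 0.3411k


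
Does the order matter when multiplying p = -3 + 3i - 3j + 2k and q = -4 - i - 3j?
Yes: pq = 6 - 3i + 19j - 20k ≠ 6 - 15i + 23j + 4k = qp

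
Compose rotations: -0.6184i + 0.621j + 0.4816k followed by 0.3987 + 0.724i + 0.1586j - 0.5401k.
0.6093 + 0.1652i + 0.2329j + 0.7397k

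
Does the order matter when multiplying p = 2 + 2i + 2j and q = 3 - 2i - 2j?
No: pq = qp = 14 + 2i + 2j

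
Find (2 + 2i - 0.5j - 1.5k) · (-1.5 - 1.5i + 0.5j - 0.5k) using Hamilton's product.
-0.5 - 5i + 5j + 1.5k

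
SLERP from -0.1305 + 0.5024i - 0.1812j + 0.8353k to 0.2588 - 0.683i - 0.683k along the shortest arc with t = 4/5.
-0.2349 + 0.6521i - 0.0369j + 0.7198k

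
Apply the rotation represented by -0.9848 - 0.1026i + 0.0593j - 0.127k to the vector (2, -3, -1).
(2.799, -2.147, -1.247)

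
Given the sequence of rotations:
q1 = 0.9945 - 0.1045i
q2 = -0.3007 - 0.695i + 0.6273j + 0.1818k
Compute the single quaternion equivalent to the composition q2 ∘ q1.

q2 · q1 = -0.3717 - 0.6598i + 0.6049j + 0.2464k
-0.3717 - 0.6598i + 0.6049j + 0.2464k


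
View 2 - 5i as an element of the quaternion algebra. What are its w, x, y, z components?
2 - 5i + 0j + 0k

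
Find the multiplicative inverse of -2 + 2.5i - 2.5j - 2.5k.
-0.0879 - 0.1099i + 0.1099j + 0.1099k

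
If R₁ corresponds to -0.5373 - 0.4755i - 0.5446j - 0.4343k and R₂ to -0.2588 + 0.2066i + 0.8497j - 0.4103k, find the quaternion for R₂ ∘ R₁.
0.5218 - 0.5804i - 0.0308j + 0.6244k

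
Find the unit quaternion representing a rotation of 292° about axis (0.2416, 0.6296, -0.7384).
-0.829 + 0.1351i + 0.3521j - 0.4129k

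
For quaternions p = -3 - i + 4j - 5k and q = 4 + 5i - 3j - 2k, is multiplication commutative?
No: pq = -5 - 42i - 2j - 31k ≠ -5 + 4i + 52j + 3k = qp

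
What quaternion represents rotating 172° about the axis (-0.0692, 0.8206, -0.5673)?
0.0698 - 0.069i + 0.8186j - 0.5659k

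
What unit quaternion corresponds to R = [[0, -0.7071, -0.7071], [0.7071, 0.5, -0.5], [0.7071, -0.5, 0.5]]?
0.7071 - 0.5j + 0.5k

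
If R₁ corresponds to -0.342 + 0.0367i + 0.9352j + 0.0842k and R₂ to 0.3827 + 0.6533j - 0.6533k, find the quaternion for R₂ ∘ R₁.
-0.6868 + 0.68i + 0.1105j + 0.2317k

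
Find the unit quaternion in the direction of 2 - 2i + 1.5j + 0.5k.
0.6172 - 0.6172i + 0.4629j + 0.1543k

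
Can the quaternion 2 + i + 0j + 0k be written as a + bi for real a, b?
Yes. The quaternion 2 + i has j- and k-coefficients y = z = 0, so it lies in the complex subalgebra spanned by 1 and i.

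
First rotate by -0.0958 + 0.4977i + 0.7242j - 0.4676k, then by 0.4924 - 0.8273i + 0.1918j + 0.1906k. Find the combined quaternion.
0.3148 + 0.0966i + 0.0462j - 0.9431k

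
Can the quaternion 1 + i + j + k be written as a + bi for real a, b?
No. The quaternion 1 + i + j + k has j-coefficient y = 1 and k-coefficient z = 1, not both zero, so it does not lie in the complex subalgebra spanned by 1 and i.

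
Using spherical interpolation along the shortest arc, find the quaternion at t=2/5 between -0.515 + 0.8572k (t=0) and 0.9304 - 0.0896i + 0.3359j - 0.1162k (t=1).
-0.7666 + 0.0409i - 0.1533j + 0.6222k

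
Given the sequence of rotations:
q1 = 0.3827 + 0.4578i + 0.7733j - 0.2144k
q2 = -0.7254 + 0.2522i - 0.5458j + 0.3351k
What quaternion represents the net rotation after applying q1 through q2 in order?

q2 · q1 = 0.1008 - 0.3777i - 0.5623j + 0.7287k
0.1008 - 0.3777i - 0.5623j + 0.7287k


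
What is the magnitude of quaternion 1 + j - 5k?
√27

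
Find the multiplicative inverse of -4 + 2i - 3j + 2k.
-0.1212 - 0.0606i + 0.0909j - 0.0606k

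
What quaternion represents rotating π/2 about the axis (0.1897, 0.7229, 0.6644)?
0.7071 + 0.1341i + 0.5112j + 0.4698k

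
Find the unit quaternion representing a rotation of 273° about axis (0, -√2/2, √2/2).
-0.7254 - 0.4867j + 0.4867k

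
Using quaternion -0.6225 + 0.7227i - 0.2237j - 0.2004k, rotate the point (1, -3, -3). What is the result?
(2.572, -2.667, 2.296)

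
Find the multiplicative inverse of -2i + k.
0.4i - 0.2k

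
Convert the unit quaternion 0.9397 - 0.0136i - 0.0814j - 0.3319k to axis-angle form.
axis = (-0.0398, -0.238, -0.9704), θ = 40°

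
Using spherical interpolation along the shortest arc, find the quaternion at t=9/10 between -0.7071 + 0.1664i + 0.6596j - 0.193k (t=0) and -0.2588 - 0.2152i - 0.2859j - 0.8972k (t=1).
-0.3535 - 0.1848i - 0.1821j - 0.8987k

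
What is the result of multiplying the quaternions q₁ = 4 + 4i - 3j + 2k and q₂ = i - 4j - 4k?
-8 + 24i + 2j - 29k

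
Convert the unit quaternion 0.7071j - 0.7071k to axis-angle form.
axis = (0, √2/2, -√2/2), θ = π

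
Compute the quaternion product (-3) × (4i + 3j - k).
-12i - 9j + 3k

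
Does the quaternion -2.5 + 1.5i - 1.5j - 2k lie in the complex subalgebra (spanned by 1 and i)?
No. The quaternion -2.5 + 1.5i - 1.5j - 2k has j-coefficient y = -1.5 and k-coefficient z = -2, not both zero, so it does not lie in the complex subalgebra spanned by 1 and i.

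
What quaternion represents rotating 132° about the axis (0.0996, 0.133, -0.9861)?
0.4067 + 0.091i + 0.1215j - 0.9008k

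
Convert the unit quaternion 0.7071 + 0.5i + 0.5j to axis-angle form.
axis = (√2/2, √2/2, 0), θ = π/2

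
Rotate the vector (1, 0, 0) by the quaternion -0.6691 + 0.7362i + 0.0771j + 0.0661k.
(0.979, 0.025, 0.201)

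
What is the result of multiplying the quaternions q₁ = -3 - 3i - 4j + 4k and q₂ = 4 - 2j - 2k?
-12 + 4i - 16j + 28k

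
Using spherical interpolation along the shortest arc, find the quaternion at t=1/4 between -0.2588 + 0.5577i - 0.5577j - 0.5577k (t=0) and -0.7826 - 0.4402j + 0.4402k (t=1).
-0.4937 + 0.4868i - 0.6374j - 0.3362k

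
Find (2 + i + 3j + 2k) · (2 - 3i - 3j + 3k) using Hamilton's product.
10 + 11i - 9j + 16k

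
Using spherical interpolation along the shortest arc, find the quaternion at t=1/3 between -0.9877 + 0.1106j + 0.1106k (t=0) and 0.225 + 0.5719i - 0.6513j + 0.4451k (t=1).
-0.8857 - 0.2518i + 0.3749j - 0.1079k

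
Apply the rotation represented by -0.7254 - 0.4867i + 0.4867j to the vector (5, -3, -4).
(6.877, -1.123, 1.202)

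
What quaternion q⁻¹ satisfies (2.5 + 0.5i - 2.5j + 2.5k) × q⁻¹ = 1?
0.1316 - 0.0263i + 0.1316j - 0.1316k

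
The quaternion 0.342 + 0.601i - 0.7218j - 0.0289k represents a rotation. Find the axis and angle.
axis = (0.6396, -0.7681, -0.0308), θ = 140°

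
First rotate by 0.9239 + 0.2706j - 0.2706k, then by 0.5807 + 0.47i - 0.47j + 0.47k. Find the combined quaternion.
0.7909 + 0.4342i - 0.1499j + 0.4043k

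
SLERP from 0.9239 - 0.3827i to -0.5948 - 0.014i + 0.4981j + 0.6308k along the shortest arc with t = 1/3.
0.9092 - 0.2755i - 0.1934j - 0.2449k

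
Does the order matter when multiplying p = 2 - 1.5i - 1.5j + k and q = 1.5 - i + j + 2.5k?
Yes: pq = 0.5 - 9i + 2.5j + 3.5k ≠ 0.5 + 0.5i - 3j + 9.5k = qp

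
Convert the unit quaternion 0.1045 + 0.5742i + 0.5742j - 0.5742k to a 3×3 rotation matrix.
[[-0.3188, 0.7794, -0.5394], [0.5394, -0.3188, -0.7794], [-0.7794, -0.5394, -0.3188]]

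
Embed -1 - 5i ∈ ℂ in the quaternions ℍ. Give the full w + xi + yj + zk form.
-1 - 5i + 0j + 0k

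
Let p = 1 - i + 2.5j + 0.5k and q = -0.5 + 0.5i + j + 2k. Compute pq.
-3.5 + 5.5i + 2j - 0.5k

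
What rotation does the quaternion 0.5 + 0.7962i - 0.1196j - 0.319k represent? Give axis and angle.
axis = (0.9194, -0.1381, -0.3683), θ = 2π/3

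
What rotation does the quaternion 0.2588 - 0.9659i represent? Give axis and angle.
axis = (-1, 0, 0), θ = 5π/6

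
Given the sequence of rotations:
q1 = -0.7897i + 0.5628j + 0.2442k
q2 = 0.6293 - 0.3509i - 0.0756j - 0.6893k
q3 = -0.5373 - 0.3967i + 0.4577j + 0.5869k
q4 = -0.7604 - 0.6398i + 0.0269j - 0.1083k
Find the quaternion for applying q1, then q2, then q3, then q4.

q2 · q1 = -0.0662 - 0.1275i + 0.9842j - 0.1035k
q3 · q2 · q1 = -0.4047 - 0.5302i - 0.675j - 0.3153k
q4 · q3 · q2 · q1 = -0.0475 + 0.5805i + 0.3581j + 0.7297k
-0.0475 + 0.5805i + 0.3581j + 0.7297k


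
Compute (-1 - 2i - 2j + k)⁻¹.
-0.1 + 0.2i + 0.2j - 0.1k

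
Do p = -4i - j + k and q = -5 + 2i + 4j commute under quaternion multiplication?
No: pq = 12 + 16i + 7j - 19k ≠ 12 + 24i + 3j + 9k = qp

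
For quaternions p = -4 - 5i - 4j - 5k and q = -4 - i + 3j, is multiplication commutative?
No: pq = 23 + 39i + 9j + k ≠ 23 + 9i - j + 39k = qp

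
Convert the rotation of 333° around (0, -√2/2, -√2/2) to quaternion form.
-0.9724 - 0.1651j - 0.1651k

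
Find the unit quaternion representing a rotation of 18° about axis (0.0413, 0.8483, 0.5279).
0.9877 + 0.0065i + 0.1327j + 0.0826k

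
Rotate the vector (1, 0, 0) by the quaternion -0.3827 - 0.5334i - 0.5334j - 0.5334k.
(-0.138, 0.977, 0.161)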